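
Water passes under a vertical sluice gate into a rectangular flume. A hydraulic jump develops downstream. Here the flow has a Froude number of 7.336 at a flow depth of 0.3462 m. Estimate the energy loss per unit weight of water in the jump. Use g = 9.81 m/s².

ΔE = 6.144 m

Fr₁ = 7.336 (given).
Sequent-depth ratio: y₂/y₁ = ½[√(1 + 8Fr₁²) − 1] = ½[√431.54 − 1] = 9.887.
y₂ = 9.887 × 0.3462 = 3.423 m.
V₁ = Fr₁·√(g·y₁) = 7.336×√(9.81×0.3462) = 13.52 m/s; q = V₁·y₁ = 4.680 m²/s. V₂ = q/y₂ = 4.680/3.423 = 1.367 m/s. E₁ = y₁ + V₁²/2g = 9.662 m; E₂ = y₂ + V₂²/2g = 3.518 m. ΔE = E₁ − E₂ = 6.144 m.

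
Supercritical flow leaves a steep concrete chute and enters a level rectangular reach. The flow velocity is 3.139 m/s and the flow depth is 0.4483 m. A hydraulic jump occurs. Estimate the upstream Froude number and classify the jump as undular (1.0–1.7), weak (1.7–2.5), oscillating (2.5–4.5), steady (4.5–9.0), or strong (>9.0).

Fr₁ = V₁/√(g·y₁) = 3.139/√(9.81×0.4483) = 1.497.
Fr₁ = 1.497 lies in the undular range.

Fr₁ = 1.497; undular jump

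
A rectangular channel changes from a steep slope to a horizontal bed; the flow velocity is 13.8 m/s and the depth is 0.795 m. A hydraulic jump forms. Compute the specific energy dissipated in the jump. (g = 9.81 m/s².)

Fr₁ = V₁/√(g·y₁) = 13.8/√(9.81×0.795) = 4.94.
By Bélanger, y₂/y₁ = ½[√(1 + 8Fr₁²) − 1] = ½[√196.3 − 1] = 6.51.
y₂ = 6.51 × 0.795 = 5.17 m.
q = V₁·y₁ = 13.8 × 0.795 = 11.0 m²/s. V₂ = q/y₂ = 11.0/5.17 = 2.12 m/s. E₁ = y₁ + V₁²/2g = 10.5 m; E₂ = y₂ + V₂²/2g = 5.40 m. ΔE = E₁ − E₂ = 5.10 m.

ΔE = 5.10 m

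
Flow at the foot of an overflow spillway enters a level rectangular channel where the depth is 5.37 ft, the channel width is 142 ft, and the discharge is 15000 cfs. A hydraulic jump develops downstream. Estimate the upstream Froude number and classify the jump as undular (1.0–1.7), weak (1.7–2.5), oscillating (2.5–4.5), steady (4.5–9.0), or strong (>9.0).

Fr₁ = 1.50; undular jump

q = Q/b = 15000/142 = 106 ft²/s; V₁ = q/y₁ = 19.7 ft/s. Fr₁ = V₁/√(g·y₁) = 1.50.
Fr₁ = 1.50 lies in the undular range.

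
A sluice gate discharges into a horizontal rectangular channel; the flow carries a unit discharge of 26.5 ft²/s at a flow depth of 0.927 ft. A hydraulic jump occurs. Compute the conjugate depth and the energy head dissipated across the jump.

V₁ = q/y₁ = 26.5/0.927 = 28.6 ft/s. Fr₁ = V₁/√(g·y₁) = 28.6/√(32.2×0.927) = 5.23.
Bélanger equation: y₂/y₁ = ½[√(1 + 8Fr₁²) − 1] = ½[√220.0 − 1] = 6.92.
y₂ = 6.92 × 0.927 = 6.41 ft.
Head loss: ΔE = (y₂ − y₁)³/(4y₁y₂) = (6.41 − 0.927)³/(4×0.927×6.41) = 165/23.8 = 6.94 ft.

y₂ = 6.41 ft; ΔE = 6.94 ft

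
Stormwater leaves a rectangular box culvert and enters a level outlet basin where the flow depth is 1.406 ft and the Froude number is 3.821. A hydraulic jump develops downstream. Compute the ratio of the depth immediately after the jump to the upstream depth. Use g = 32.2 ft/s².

y₂/y₁ = 4.927

Fr₁ = 3.821 (given).
Bélanger equation: y₂/y₁ = ½[√(1 + 8Fr₁²) − 1] = ½[√117.80 − 1] = 4.927.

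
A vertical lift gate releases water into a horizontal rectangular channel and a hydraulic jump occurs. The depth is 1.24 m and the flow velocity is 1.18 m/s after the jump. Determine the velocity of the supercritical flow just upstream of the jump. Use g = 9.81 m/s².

V₁ = 6.14 m/s

Fr₂ = V₂/√(g·y₂) = 1.18/√(9.81×1.24) = 0.338.
Since the conjugate-depth ratio holds either way, y₁/y₂ = ½[√(1 + 8Fr₂²) − 1] = ½[√1.916 − 1] = 0.192.
y₁ = 0.192 × 1.24 = 0.238 m.
V₁ = q/y₁ = 1.46/0.238 = 6.14 m/s.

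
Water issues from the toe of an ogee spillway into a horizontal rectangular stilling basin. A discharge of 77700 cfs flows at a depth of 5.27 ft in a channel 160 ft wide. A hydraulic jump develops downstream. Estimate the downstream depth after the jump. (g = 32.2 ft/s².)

q = Q/b = 77700/160 = 486 ft²/s; V₁ = q/y₁ = 92.1 ft/s. Fr₁ = V₁/√(g·y₁) = 7.07.
By Bélanger, y₂/y₁ = ½[√(1 + 8Fr₁²) − 1] = ½[√401.3 − 1] = 9.52.
y₂ = 9.52 × 5.27 = 50.2 ft.

y₂ = 50.2 ft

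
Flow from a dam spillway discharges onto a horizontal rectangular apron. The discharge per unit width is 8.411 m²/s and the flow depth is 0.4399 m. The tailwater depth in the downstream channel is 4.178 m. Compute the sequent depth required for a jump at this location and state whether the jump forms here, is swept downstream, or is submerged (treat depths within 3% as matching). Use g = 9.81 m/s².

V₁ = q/y₁ = 8.411/0.4399 = 19.12 m/s. Fr₁ = V₁/√(g·y₁) = 19.12/√(9.81×0.4399) = 9.204.
From the momentum equation for a rectangular channel, y₂/y₁ = ½[√(1 + 8Fr₁²) − 1] = ½[√678.73 − 1] = 12.53.
y₂ = 12.53 × 0.4399 = 5.510 m.
Tailwater y_tw = 4.178 m: y_tw < y₂, so the jump is swept downstream.

y₂ = 5.510 m; the jump is swept downstream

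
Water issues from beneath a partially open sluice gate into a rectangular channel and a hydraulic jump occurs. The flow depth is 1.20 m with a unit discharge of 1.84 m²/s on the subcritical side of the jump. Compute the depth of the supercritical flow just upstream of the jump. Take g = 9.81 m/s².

y₁ = 0.367 m

V₂ = q/y₂ = 1.84/1.20 = 1.53 m/s; Fr₂ = V₂/√(g·y₂) = 0.447.
Since the conjugate-depth ratio holds either way, y₁/y₂ = ½[√(1 + 8Fr₂²) − 1] = ½[√2.598 − 1] = 0.306.
y₁ = 0.306 × 1.20 = 0.367 m.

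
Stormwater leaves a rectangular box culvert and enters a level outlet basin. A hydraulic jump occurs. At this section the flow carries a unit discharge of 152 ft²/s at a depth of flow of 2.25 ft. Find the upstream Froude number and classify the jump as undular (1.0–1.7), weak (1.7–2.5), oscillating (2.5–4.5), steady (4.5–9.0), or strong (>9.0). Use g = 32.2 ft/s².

V₁ = q/y₁ = 152/2.25 = 67.6 ft/s. Fr₁ = V₁/√(g·y₁) = 67.6/√(32.2×2.25) = 7.94.
Fr₁ = 7.94 lies in the steady range.

Fr₁ = 7.94; steady jump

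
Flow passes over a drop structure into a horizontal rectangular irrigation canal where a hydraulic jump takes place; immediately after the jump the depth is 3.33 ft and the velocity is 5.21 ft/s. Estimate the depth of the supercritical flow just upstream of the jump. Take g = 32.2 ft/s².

y₁ = 1.23 ft

Fr₂ = V₂/√(g·y₂) = 5.21/√(32.2×3.33) = 0.503.
From the momentum equation (using Fr₂), y₁/y₂ = ½[√(1 + 8Fr₂²) − 1] = ½[√3.025 − 1] = 0.370.
y₁ = 0.370 × 3.33 = 1.23 ft.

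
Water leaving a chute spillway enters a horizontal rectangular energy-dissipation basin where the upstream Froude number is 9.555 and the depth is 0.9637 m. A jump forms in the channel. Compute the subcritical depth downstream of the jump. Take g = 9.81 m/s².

y₂ = 12.55 m

Fr₁ = 9.555 (given).
Conjugate-depth relation: y₂/y₁ = ½[√(1 + 8Fr₁²) − 1] = ½[√731.38 − 1] = 13.02.
y₂ = 13.02 × 0.9637 = 12.55 m.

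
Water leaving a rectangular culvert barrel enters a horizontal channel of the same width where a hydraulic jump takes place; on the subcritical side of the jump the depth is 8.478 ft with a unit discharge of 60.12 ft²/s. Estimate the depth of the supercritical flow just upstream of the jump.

V₂ = q/y₂ = 60.12/8.478 = 7.091 ft/s; Fr₂ = V₂/√(g·y₂) = 0.4292.
Applying the sequent-depth relation in reverse, y₁/y₂ = ½[√(1 + 8Fr₂²) − 1] = ½[√2.4736 − 1] = 0.2864.
y₁ = 0.2864 × 8.478 = 2.428 ft.

y₁ = 2.428 ft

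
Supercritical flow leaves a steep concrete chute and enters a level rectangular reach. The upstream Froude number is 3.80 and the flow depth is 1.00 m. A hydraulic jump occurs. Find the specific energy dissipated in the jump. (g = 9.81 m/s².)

ΔE = 3.02 m

Fr₁ = 3.80 (given).
Bélanger equation: y₂/y₁ = ½[√(1 + 8Fr₁²) − 1] = ½[√116.5 − 1] = 4.90.
y₂ = 4.90 × 1.00 = 4.90 m.
V₁ = Fr₁·√(g·y₁) = 3.80×√(9.81×1.00) = 11.9 m/s; q = V₁·y₁ = 11.9 m²/s. V₂ = q/y₂ = 11.9/4.90 = 2.43 m/s. E₁ = y₁ + V₁²/2g = 8.22 m; E₂ = y₂ + V₂²/2g = 5.20 m. ΔE = E₁ − E₂ = 3.02 m.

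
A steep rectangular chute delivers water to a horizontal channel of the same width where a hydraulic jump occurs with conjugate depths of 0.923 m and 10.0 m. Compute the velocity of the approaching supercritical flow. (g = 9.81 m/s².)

V₁ = 24.1 m/s

For a rectangular channel the momentum equation gives q² = ½·g·y₁·y₂·(y₁ + y₂) = ½×9.81×0.923×10.0×10.9 = 495.
q = √495 = 22.2 m²/s.
V₁ = q/y₁ = 22.2/0.923 = 24.1 m/s.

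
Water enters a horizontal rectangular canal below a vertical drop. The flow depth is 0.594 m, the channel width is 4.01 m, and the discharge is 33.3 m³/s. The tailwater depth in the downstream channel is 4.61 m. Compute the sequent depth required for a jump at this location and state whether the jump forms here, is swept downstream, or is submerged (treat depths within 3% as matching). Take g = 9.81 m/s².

y₂ = 4.58 m; the jump forms here

q = Q/b = 33.3/4.01 = 8.30 m²/s; V₁ = q/y₁ = 14.0 m/s. Fr₁ = V₁/√(g·y₁) = 5.79.
Bélanger equation: y₂/y₁ = ½[√(1 + 8Fr₁²) − 1] = ½[√269.3 − 1] = 7.71.
y₂ = 7.71 × 0.594 = 4.58 m.
Tailwater y_tw = 4.61 m: y_tw ≈ y₂, so the jump forms here.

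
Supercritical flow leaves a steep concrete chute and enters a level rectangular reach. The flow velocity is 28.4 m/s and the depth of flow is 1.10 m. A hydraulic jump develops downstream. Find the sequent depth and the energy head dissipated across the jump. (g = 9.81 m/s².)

y₂ = 12.9 m; ΔE = 29.0 m

Fr₁ = V₁/√(g·y₁) = 28.4/√(9.81×1.10) = 8.65.
Bélanger equation: y₂/y₁ = ½[√(1 + 8Fr₁²) − 1] = ½[√599.0 − 1] = 11.7.
y₂ = 11.7 × 1.10 = 12.9 m.
q = V₁·y₁ = 28.4 × 1.10 = 31.2 m²/s. V₂ = q/y₂ = 31.2/12.9 = 2.42 m/s. E₁ = y₁ + V₁²/2g = 42.2 m; E₂ = y₂ + V₂²/2g = 13.2 m. ΔE = E₁ − E₂ = 29.0 m.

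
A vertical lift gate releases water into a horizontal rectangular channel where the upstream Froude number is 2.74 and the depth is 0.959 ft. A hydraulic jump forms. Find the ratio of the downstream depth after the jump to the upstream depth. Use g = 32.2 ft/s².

Fr₁ = 2.74 (given).
From the momentum equation for a rectangular channel, y₂/y₁ = ½[√(1 + 8Fr₁²) − 1] = ½[√61.06 − 1] = 3.41.

y₂/y₁ = 3.41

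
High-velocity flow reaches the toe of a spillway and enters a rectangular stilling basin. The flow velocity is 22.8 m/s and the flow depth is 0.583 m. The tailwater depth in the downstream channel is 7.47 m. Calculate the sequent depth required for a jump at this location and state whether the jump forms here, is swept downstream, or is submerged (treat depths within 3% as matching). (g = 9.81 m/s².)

y₂ = 7.57 m; the jump forms here

Fr₁ = V₁/√(g·y₁) = 22.8/√(9.81×0.583) = 9.53.
From the momentum equation for a rectangular channel, y₂/y₁ = ½[√(1 + 8Fr₁²) − 1] = ½[√728.1 − 1] = 13.0.
y₂ = 13.0 × 0.583 = 7.57 m.
Tailwater y_tw = 7.47 m: y_tw ≈ y₂, so the jump forms here.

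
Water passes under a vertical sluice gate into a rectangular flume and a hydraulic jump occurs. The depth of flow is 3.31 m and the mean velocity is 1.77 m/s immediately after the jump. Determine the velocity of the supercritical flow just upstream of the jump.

Fr₂ = V₂/√(g·y₂) = 1.77/√(9.81×3.31) = 0.311.
Since the conjugate-depth ratio holds either way, y₁/y₂ = ½[√(1 + 8Fr₂²) − 1] = ½[√1.772 − 1] = 0.166.
y₁ = 0.166 × 3.31 = 0.548 m.
V₁ = q/y₁ = 5.86/0.548 = 10.7 m/s.

V₁ = 10.7 m/s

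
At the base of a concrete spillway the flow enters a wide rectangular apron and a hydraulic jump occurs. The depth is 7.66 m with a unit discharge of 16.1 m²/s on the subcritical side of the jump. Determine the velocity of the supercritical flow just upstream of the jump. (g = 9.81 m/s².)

V₂ = q/y₂ = 16.1/7.66 = 2.10 m/s; Fr₂ = V₂/√(g·y₂) = 0.242.
From the momentum equation (using Fr₂), y₁/y₂ = ½[√(1 + 8Fr₂²) − 1] = ½[√1.470 − 1] = 0.106.
y₁ = 0.106 × 7.66 = 0.814 m.
V₁ = q/y₁ = 16.1/0.814 = 19.8 m/s.

V₁ = 19.8 m/s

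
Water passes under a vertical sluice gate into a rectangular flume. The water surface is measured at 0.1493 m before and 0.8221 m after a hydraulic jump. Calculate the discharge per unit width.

For a rectangular channel the momentum equation gives q² = ½·g·y₁·y₂·(y₁ + y₂) = ½×9.81×0.1493×0.8221×0.9714 = 0.5848.
q = √0.5848 = 0.7647 m²/s.

q = 0.7647 m²/s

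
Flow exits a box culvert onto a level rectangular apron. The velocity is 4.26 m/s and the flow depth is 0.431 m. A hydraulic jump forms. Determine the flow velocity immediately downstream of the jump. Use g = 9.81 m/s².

V₂ = 1.72 m/s

Fr₁ = V₁/√(g·y₁) = 4.26/√(9.81×0.431) = 2.07.
By Bélanger, y₂/y₁ = ½[√(1 + 8Fr₁²) − 1] = ½[√35.34 − 1] = 2.47.
y₂ = 2.47 × 0.431 = 1.07 m.
q = V₁·y₁ = 4.26 × 0.431 = 1.84 m²/s.
V₂ = q/y₂ = 1.84/1.07 = 1.72 m/s.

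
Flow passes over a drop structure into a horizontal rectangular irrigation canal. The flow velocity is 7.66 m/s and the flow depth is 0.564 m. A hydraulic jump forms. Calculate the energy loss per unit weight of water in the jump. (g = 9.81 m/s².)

Fr₁ = V₁/√(g·y₁) = 7.66/√(9.81×0.564) = 3.26.
From the momentum equation for a rectangular channel, y₂/y₁ = ½[√(1 + 8Fr₁²) − 1] = ½[√85.84 − 1] = 4.13.
y₂ = 4.13 × 0.564 = 2.33 m.
Head loss: ΔE = (y₂ − y₁)³/(4y₁y₂) = (2.33 − 0.564)³/(4×0.564×2.33) = 5.51/5.26 = 1.05 m.

ΔE = 1.05 m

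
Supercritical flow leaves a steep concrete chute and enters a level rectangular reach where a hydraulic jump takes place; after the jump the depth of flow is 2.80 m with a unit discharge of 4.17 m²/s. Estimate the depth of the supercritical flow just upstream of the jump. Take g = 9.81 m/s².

V₂ = q/y₂ = 4.17/2.80 = 1.49 m/s; Fr₂ = V₂/√(g·y₂) = 0.284.
The Bélanger relation is symmetric: y₁/y₂ = ½[√(1 + 8Fr₂²) − 1] = ½[√1.646 − 1] = 0.141.
y₁ = 0.141 × 2.80 = 0.396 m.

y₁ = 0.396 m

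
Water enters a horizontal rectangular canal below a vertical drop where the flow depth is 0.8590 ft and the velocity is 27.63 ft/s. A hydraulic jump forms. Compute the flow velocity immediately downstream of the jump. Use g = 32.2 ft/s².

Fr₁ = V₁/√(g·y₁) = 27.63/√(32.2×0.8590) = 5.254.
By Bélanger, y₂/y₁ = ½[√(1 + 8Fr₁²) − 1] = ½[√221.80 − 1] = 6.947.
y₂ = 6.947 × 0.8590 = 5.967 ft.
q = V₁·y₁ = 27.63 × 0.8590 = 23.73 ft²/s.
V₂ = q/y₂ = 23.73/5.967 = 3.978 ft/s.

V₂ = 3.978 ft/s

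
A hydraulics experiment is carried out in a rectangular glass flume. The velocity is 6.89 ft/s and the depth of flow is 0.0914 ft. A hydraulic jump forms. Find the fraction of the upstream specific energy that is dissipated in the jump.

Fr₁ = V₁/√(g·y₁) = 6.89/√(32.2×0.0914) = 4.02.
Sequent-depth ratio: y₂/y₁ = ½[√(1 + 8Fr₁²) − 1] = ½[√130.0 − 1] = 5.20.
y₂ = 5.20 × 0.0914 = 0.475 ft.
E₁ = y₁ + V₁²/2g = 0.829 ft. ΔE = (y₂ − y₁)³/(4y₁y₂) = 0.326 ft. ΔE/E₁ = 0.326/0.829 = 0.393.

ΔE/E₁ = 0.393 (39.3%)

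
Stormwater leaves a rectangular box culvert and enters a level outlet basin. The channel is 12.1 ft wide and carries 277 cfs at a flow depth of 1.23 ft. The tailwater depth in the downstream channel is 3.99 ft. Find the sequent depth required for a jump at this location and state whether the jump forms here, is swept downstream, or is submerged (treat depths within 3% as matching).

q = Q/b = 277/12.1 = 22.9 ft²/s; V₁ = q/y₁ = 18.6 ft/s. Fr₁ = V₁/√(g·y₁) = 2.96.
By Bélanger, y₂/y₁ = ½[√(1 + 8Fr₁²) − 1] = ½[√70.97 − 1] = 3.71.
y₂ = 3.71 × 1.23 = 4.57 ft.
Tailwater y_tw = 3.99 ft: y_tw < y₂, so the jump is swept downstream.

y₂ = 4.57 ft; the jump is swept downstream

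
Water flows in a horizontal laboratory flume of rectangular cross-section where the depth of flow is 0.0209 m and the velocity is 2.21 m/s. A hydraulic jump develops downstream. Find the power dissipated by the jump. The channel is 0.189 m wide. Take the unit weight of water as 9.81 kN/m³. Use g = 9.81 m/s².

P = 0.0111 kW

Fr₁ = V₁/√(g·y₁) = 2.21/√(9.81×0.0209) = 4.88.
From the momentum equation for a rectangular channel, y₂/y₁ = ½[√(1 + 8Fr₁²) − 1] = ½[√191.6 − 1] = 6.42.
y₂ = 6.42 × 0.0209 = 0.134 m.
Head loss: ΔE = (y₂ − y₁)³/(4y₁y₂) = (0.134 − 0.0209)³/(4×0.0209×0.134) = 0.00145/0.0112 = 0.130 m.
q = V₁·y₁ = 2.21 × 0.0209 = 0.0462 m²/s. Q = q·b = 0.0462 × 0.189 = 0.00873 m³/s. P = γ·Q·ΔE = 9.81 × 0.00873 × 0.130 = 0.0111 kW.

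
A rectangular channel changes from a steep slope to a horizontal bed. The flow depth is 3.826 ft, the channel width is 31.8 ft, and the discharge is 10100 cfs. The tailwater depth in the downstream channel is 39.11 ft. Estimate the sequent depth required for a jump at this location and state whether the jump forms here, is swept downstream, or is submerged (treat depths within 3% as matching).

q = Q/b = 10100/31.8 = 317.6 ft²/s; V₁ = q/y₁ = 83.01 ft/s. Fr₁ = V₁/√(g·y₁) = 7.479.
Bélanger equation: y₂/y₁ = ½[√(1 + 8Fr₁²) − 1] = ½[√448.49 − 1] = 10.09.
y₂ = 10.09 × 3.826 = 38.60 ft.
Tailwater y_tw = 39.11 ft: y_tw ≈ y₂, so the jump forms here.

y₂ = 38.60 ft; the jump forms here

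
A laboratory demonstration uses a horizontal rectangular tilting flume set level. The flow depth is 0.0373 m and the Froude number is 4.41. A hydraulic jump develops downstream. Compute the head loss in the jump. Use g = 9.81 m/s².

Fr₁ = 4.41 (given).
By Bélanger, y₂/y₁ = ½[√(1 + 8Fr₁²) − 1] = ½[√156.6 − 1] = 5.76.
y₂ = 5.76 × 0.0373 = 0.215 m.
Head loss: ΔE = (y₂ − y₁)³/(4y₁y₂) = (0.215 − 0.0373)³/(4×0.0373×0.215) = 0.00559/0.0320 = 0.174 m.

ΔE = 0.174 m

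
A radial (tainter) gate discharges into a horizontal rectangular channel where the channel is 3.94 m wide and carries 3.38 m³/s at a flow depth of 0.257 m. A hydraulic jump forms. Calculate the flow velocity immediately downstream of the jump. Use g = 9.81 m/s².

V₂ = 1.33 m/s

q = Q/b = 3.38/3.94 = 0.858 m²/s; V₁ = q/y₁ = 3.34 m/s. Fr₁ = V₁/√(g·y₁) = 2.10.
Sequent-depth ratio: y₂/y₁ = ½[√(1 + 8Fr₁²) − 1] = ½[√36.36 − 1] = 2.51.
y₂ = 2.51 × 0.257 = 0.646 m.
V₂ = q/y₂ = 0.858/0.646 = 1.33 m/s.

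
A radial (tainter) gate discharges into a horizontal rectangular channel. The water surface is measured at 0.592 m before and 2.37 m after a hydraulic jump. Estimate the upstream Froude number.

For a rectangular channel the momentum equation gives q² = ½·g·y₁·y₂·(y₁ + y₂) = ½×9.81×0.592×2.37×2.96 = 20.4.
q = √20.4 = 4.51 m²/s.
V₁ = q/y₁ = 7.63 m/s; Fr₁ = V₁/√(g·y₁) = 3.16.

Fr₁ = 3.16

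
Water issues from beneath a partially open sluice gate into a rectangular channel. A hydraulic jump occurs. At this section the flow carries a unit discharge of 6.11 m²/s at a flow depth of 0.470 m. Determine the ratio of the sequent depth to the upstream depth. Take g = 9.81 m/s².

V₁ = q/y₁ = 6.11/0.470 = 13.0 m/s. Fr₁ = V₁/√(g·y₁) = 13.0/√(9.81×0.470) = 6.05.
By Bélanger, y₂/y₁ = ½[√(1 + 8Fr₁²) − 1] = ½[√294.2 − 1] = 8.08.

y₂/y₁ = 8.08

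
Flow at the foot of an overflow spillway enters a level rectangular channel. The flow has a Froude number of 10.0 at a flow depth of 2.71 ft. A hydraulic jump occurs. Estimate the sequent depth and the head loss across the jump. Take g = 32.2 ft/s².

Fr₁ = 10.0 (given).
By Bélanger, y₂/y₁ = ½[√(1 + 8Fr₁²) − 1] = ½[√801.0 − 1] = 13.7.
y₂ = 13.7 × 2.71 = 37.0 ft.
V₁ = Fr₁·√(g·y₁) = 10.0×√(32.2×2.71) = 93.4 ft/s; q = V₁·y₁ = 253 ft²/s. V₂ = q/y₂ = 253/37.0 = 6.84 ft/s. E₁ = y₁ + V₁²/2g = 138 ft; E₂ = y₂ + V₂²/2g = 37.7 ft. ΔE = E₁ − E₂ = 100 ft.

y₂ = 37.0 ft; ΔE = 100 ft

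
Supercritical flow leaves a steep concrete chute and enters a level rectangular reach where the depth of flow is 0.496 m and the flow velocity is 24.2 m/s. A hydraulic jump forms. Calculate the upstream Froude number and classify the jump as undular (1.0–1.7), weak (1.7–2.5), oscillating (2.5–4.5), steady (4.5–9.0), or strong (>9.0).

Fr₁ = V₁/√(g·y₁) = 24.2/√(9.81×0.496) = 11.0.
Fr₁ = 11.0 lies in the strong range.

Fr₁ = 11.0; strong jump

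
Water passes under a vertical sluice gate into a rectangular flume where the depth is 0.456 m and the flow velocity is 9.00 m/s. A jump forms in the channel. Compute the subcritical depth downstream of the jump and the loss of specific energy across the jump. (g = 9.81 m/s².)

Fr₁ = V₁/√(g·y₁) = 9.00/√(9.81×0.456) = 4.26.
By Bélanger, y₂/y₁ = ½[√(1 + 8Fr₁²) − 1] = ½[√145.9 − 1] = 5.54.
y₂ = 5.54 × 0.456 = 2.53 m.
Head loss: ΔE = (y₂ − y₁)³/(4y₁y₂) = (2.53 − 0.456)³/(4×0.456×2.53) = 8.86/4.61 = 1.92 m.

y₂ = 2.53 m; ΔE = 1.92 m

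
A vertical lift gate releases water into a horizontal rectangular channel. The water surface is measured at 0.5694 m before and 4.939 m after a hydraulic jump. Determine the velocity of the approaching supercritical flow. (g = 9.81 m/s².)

For a rectangular channel the momentum equation gives q² = ½·g·y₁·y₂·(y₁ + y₂) = ½×9.81×0.5694×4.939×5.508 = 75.98.
q = √75.98 = 8.717 m²/s.
V₁ = q/y₁ = 8.717/0.5694 = 15.31 m/s.

V₁ = 15.31 m/s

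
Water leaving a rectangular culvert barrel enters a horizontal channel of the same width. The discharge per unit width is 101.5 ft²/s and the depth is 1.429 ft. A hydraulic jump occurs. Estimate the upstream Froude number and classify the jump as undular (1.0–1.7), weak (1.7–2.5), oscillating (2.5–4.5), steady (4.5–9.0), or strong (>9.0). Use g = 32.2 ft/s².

Fr₁ = 10.47; strong jump

V₁ = q/y₁ = 101.5/1.429 = 71.03 ft/s. Fr₁ = V₁/√(g·y₁) = 71.03/√(32.2×1.429) = 10.47.
Fr₁ = 10.47 lies in the strong range.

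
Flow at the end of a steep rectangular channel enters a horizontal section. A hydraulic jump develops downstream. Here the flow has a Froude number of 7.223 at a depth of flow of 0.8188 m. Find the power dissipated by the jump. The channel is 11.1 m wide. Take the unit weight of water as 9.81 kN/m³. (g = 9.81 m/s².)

P = 25530 kW

Fr₁ = 7.223 (given).
From the momentum equation for a rectangular channel, y₂/y₁ = ½[√(1 + 8Fr₁²) − 1] = ½[√418.37 − 1] = 9.727.
y₂ = 9.727 × 0.8188 = 7.965 m.
V₁ = Fr₁·√(g·y₁) = 7.223×√(9.81×0.8188) = 20.47 m/s; q = V₁·y₁ = 16.76 m²/s. V₂ = q/y₂ = 16.76/7.965 = 2.105 m/s. E₁ = y₁ + V₁²/2g = 22.18 m; E₂ = y₂ + V₂²/2g = 8.190 m. ΔE = E₁ − E₂ = 13.99 m.
Q = q·b = 16.76 × 11.1 = 186.1 m³/s. P = γ·Q·ΔE = 9.81 × 186.1 × 13.99 = 25530 kW.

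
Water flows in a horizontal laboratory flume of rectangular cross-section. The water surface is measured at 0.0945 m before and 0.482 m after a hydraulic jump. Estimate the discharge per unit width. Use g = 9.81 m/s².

q = 0.359 m²/s

For a rectangular channel the momentum equation gives q² = ½·g·y₁·y₂·(y₁ + y₂) = ½×9.81×0.0945×0.482×0.577 = 0.129.
q = √0.129 = 0.359 m²/s.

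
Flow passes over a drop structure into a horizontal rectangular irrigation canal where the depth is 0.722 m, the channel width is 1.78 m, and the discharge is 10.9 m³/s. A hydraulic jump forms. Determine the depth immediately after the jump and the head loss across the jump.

y₂ = 2.91 m; ΔE = 1.25 m

q = Q/b = 10.9/1.78 = 6.12 m²/s; V₁ = q/y₁ = 8.48 m/s. Fr₁ = V₁/√(g·y₁) = 3.19.
By Bélanger, y₂/y₁ = ½[√(1 + 8Fr₁²) − 1] = ½[√82.25 − 1] = 4.03.
y₂ = 4.03 × 0.722 = 2.91 m.
Head loss: ΔE = (y₂ − y₁)³/(4y₁y₂) = (2.91 − 0.722)³/(4×0.722×2.91) = 10.5/8.41 = 1.25 m.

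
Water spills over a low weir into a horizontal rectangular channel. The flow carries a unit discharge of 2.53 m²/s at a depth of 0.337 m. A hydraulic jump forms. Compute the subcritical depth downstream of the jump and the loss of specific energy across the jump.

y₂ = 1.81 m; ΔE = 1.30 m

V₁ = q/y₁ = 2.53/0.337 = 7.51 m/s. Fr₁ = V₁/√(g·y₁) = 7.51/√(9.81×0.337) = 4.13.
Conjugate-depth relation: y₂/y₁ = ½[√(1 + 8Fr₁²) − 1] = ½[√137.4 − 1] = 5.36.
y₂ = 5.36 × 0.337 = 1.81 m.
Head loss: ΔE = (y₂ − y₁)³/(4y₁y₂) = (1.81 − 0.337)³/(4×0.337×1.81) = 3.17/2.44 = 1.30 m.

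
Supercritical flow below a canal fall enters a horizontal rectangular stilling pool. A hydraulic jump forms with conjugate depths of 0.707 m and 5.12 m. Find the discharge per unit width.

q = 10.2 m²/s

For a rectangular channel the momentum equation gives q² = ½·g·y₁·y₂·(y₁ + y₂) = ½×9.81×0.707×5.12×5.83 = 103.
q = √103 = 10.2 m²/s.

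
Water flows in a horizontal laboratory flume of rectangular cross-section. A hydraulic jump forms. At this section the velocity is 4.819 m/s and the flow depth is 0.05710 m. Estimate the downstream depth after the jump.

Fr₁ = V₁/√(g·y₁) = 4.819/√(9.81×0.05710) = 6.439.
Sequent-depth ratio: y₂/y₁ = ½[√(1 + 8Fr₁²) − 1] = ½[√332.66 − 1] = 8.620.
y₂ = 8.620 × 0.05710 = 0.4922 m.

y₂ = 0.4922 m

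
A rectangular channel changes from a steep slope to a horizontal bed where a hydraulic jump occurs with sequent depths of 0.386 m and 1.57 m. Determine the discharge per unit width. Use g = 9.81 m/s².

q = 2.41 m²/s

For a rectangular channel the momentum equation gives q² = ½·g·y₁·y₂·(y₁ + y₂) = ½×9.81×0.386×1.57×1.96 = 5.81.
q = √5.81 = 2.41 m²/s.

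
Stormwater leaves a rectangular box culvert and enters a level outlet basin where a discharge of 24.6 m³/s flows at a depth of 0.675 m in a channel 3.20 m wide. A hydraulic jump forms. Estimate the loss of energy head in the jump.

ΔE = 3.19 m

q = Q/b = 24.6/3.20 = 7.69 m²/s; V₁ = q/y₁ = 11.4 m/s. Fr₁ = V₁/√(g·y₁) = 4.43.
By Bélanger, y₂/y₁ = ½[√(1 + 8Fr₁²) − 1] = ½[√157.7 − 1] = 5.78.
y₂ = 5.78 × 0.675 = 3.90 m.
Head loss: ΔE = (y₂ − y₁)³/(4y₁y₂) = (3.90 − 0.675)³/(4×0.675×3.90) = 33.6/10.5 = 3.19 m.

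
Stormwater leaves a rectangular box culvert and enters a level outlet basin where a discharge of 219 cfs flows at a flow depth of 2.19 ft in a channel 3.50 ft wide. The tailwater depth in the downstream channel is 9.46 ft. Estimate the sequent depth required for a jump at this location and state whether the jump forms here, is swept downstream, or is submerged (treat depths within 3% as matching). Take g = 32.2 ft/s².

y₂ = 9.50 ft; the jump forms here

q = Q/b = 219/3.50 = 62.6 ft²/s; V₁ = q/y₁ = 28.6 ft/s. Fr₁ = V₁/√(g·y₁) = 3.40.
Bélanger equation: y₂/y₁ = ½[√(1 + 8Fr₁²) − 1] = ½[√93.61 − 1] = 4.34.
y₂ = 4.34 × 2.19 = 9.50 ft.
Tailwater y_tw = 9.46 ft: y_tw ≈ y₂, so the jump forms here.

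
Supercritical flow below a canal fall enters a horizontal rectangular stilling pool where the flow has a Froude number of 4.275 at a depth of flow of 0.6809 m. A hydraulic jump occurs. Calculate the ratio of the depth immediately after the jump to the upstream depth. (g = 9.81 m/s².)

y₂/y₁ = 5.566

Fr₁ = 4.275 (given).
By Bélanger, y₂/y₁ = ½[√(1 + 8Fr₁²) − 1] = ½[√147.21 − 1] = 5.566.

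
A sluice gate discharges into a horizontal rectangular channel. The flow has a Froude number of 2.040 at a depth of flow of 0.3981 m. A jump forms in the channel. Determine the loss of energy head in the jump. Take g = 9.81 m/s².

ΔE = 0.1194 m

Fr₁ = 2.040 (given).
Conjugate-depth relation: y₂/y₁ = ½[√(1 + 8Fr₁²) − 1] = ½[√34.293 − 1] = 2.428.
y₂ = 2.428 × 0.3981 = 0.9666 m.
Head loss: ΔE = (y₂ − y₁)³/(4y₁y₂) = (0.9666 − 0.3981)³/(4×0.3981×0.9666) = 0.1837/1.539 = 0.1194 m.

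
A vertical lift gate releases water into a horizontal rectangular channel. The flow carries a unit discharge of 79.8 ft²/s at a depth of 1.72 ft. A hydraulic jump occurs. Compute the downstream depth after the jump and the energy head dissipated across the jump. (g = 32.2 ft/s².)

V₁ = q/y₁ = 79.8/1.72 = 46.4 ft/s. Fr₁ = V₁/√(g·y₁) = 46.4/√(32.2×1.72) = 6.23.
From the momentum equation for a rectangular channel, y₂/y₁ = ½[√(1 + 8Fr₁²) − 1] = ½[√311.9 − 1] = 8.33.
y₂ = 8.33 × 1.72 = 14.3 ft.
V₂ = q/y₂ = 79.8/14.3 = 5.57 ft/s. E₁ = y₁ + V₁²/2g = 35.1 ft; E₂ = y₂ + V₂²/2g = 14.8 ft. ΔE = E₁ − E₂ = 20.3 ft.

y₂ = 14.3 ft; ΔE = 20.3 ft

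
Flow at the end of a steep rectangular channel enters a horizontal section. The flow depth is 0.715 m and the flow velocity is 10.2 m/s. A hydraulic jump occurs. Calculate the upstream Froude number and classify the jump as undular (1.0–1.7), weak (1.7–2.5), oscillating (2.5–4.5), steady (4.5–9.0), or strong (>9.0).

Fr₁ = V₁/√(g·y₁) = 10.2/√(9.81×0.715) = 3.85.
Fr₁ = 3.85 lies in the oscillating range.

Fr₁ = 3.85; oscillating jump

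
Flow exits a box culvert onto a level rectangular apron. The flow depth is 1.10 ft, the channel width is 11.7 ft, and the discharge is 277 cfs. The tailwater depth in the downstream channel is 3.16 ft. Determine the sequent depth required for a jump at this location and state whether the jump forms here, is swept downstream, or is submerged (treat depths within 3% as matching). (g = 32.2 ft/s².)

y₂ = 5.10 ft; the jump is swept downstream

q = Q/b = 277/11.7 = 23.7 ft²/s; V₁ = q/y₁ = 21.5 ft/s. Fr₁ = V₁/√(g·y₁) = 3.62.
Sequent-depth ratio: y₂/y₁ = ½[√(1 + 8Fr₁²) − 1] = ½[√105.6 − 1] = 4.64.
y₂ = 4.64 × 1.10 = 5.10 ft.
Tailwater y_tw = 3.16 ft: y_tw < y₂, so the jump is swept downstream.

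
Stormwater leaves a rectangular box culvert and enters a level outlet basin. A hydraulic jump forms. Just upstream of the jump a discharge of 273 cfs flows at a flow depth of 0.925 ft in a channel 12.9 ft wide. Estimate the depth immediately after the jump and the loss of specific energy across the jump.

y₂ = 5.04 ft; ΔE = 3.74 ft

q = Q/b = 273/12.9 = 21.2 ft²/s; V₁ = q/y₁ = 22.9 ft/s. Fr₁ = V₁/√(g·y₁) = 4.19.
Bélanger equation: y₂/y₁ = ½[√(1 + 8Fr₁²) − 1] = ½[√141.6 − 1] = 5.45.
y₂ = 5.45 × 0.925 = 5.04 ft.
V₂ = q/y₂ = 21.2/5.04 = 4.20 ft/s. E₁ = y₁ + V₁²/2g = 9.05 ft; E₂ = y₂ + V₂²/2g = 5.31 ft. ΔE = E₁ − E₂ = 3.74 ft.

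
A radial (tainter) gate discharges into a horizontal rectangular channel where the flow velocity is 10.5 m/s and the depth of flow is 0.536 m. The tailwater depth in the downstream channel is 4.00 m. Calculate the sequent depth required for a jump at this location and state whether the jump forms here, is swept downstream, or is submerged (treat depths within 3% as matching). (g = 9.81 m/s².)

Fr₁ = V₁/√(g·y₁) = 10.5/√(9.81×0.536) = 4.58.
By Bélanger, y₂/y₁ = ½[√(1 + 8Fr₁²) − 1] = ½[√168.7 − 1] = 5.99.
y₂ = 5.99 × 0.536 = 3.21 m.
Tailwater y_tw = 4.00 m: y_tw > y₂, so the jump is submerged.

y₂ = 3.21 m; the jump is submerged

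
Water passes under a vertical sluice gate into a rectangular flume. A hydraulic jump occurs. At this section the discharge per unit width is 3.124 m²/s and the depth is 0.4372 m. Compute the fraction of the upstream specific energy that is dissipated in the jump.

V₁ = q/y₁ = 3.124/0.4372 = 7.145 m/s. Fr₁ = V₁/√(g·y₁) = 7.145/√(9.81×0.4372) = 3.450.
By Bélanger, y₂/y₁ = ½[√(1 + 8Fr₁²) − 1] = ½[√96.236 − 1] = 4.405.
y₂ = 4.405 × 0.4372 = 1.926 m.
E₁ = y₁ + V₁²/2g = 3.040 m. ΔE = (y₂ − y₁)³/(4y₁y₂) = 0.9796 m. ΔE/E₁ = 0.9796/3.040 = 0.322.

ΔE/E₁ = 0.322 (32.2%)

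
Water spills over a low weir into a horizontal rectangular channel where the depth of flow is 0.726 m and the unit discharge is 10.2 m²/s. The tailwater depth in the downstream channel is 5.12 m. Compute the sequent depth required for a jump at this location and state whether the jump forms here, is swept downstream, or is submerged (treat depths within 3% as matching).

V₁ = q/y₁ = 10.2/0.726 = 14.0 m/s. Fr₁ = V₁/√(g·y₁) = 14.0/√(9.81×0.726) = 5.26.
By Bélanger, y₂/y₁ = ½[√(1 + 8Fr₁²) − 1] = ½[√222.7 − 1] = 6.96.
y₂ = 6.96 × 0.726 = 5.05 m.
Tailwater y_tw = 5.12 m: y_tw ≈ y₂, so the jump forms here.

y₂ = 5.05 m; the jump forms here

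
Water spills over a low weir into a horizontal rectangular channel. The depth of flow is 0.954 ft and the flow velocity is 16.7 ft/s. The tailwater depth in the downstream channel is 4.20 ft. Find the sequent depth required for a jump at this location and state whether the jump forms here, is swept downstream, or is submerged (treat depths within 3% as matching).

y₂ = 3.62 ft; the jump is submerged

Fr₁ = V₁/√(g·y₁) = 16.7/√(32.2×0.954) = 3.01.
Sequent-depth ratio: y₂/y₁ = ½[√(1 + 8Fr₁²) − 1] = ½[√73.63 − 1] = 3.79.
y₂ = 3.79 × 0.954 = 3.62 ft.
Tailwater y_tw = 4.20 ft: y_tw > y₂, so the jump is submerged.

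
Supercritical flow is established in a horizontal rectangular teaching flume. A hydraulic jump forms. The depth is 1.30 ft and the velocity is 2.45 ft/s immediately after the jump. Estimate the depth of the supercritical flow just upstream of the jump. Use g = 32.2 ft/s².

Fr₂ = V₂/√(g·y₂) = 2.45/√(32.2×1.30) = 0.379.
Applying the sequent-depth relation in reverse, y₁/y₂ = ½[√(1 + 8Fr₂²) − 1] = ½[√2.147 − 1] = 0.233.
y₁ = 0.233 × 1.30 = 0.302 ft.

y₁ = 0.302 ft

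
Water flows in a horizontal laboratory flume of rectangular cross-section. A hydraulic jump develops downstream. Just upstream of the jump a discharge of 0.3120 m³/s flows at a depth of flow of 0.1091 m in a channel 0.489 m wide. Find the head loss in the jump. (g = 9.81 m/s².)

ΔE = 1.002 m

q = Q/b = 0.3120/0.489 = 0.6380 m²/s; V₁ = q/y₁ = 5.848 m/s. Fr₁ = V₁/√(g·y₁) = 5.653.
From the momentum equation for a rectangular channel, y₂/y₁ = ½[√(1 + 8Fr₁²) − 1] = ½[√256.65 − 1] = 7.510.
y₂ = 7.510 × 0.1091 = 0.8193 m.
V₂ = q/y₂ = 0.6380/0.8193 = 0.7787 m/s. E₁ = y₁ + V₁²/2g = 1.852 m; E₂ = y₂ + V₂²/2g = 0.8503 m. ΔE = E₁ − E₂ = 1.002 m.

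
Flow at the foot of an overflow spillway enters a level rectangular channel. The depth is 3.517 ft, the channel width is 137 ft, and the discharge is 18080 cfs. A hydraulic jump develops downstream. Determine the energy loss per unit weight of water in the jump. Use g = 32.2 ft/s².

ΔE = 8.439 ft

q = Q/b = 18080/137 = 132.0 ft²/s; V₁ = q/y₁ = 37.52 ft/s. Fr₁ = V₁/√(g·y₁) = 3.526.
By Bélanger, y₂/y₁ = ½[√(1 + 8Fr₁²) − 1] = ½[√100.47 − 1] = 4.512.
y₂ = 4.512 × 3.517 = 15.87 ft.
V₂ = q/y₂ = 132.0/15.87 = 8.317 ft/s. E₁ = y₁ + V₁²/2g = 25.38 ft; E₂ = y₂ + V₂²/2g = 16.94 ft. ΔE = E₁ − E₂ = 8.439 ft.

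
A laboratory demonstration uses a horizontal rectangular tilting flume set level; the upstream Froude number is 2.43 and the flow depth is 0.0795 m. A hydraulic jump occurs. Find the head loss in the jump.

ΔE = 0.0513 m

Fr₁ = 2.43 (given).
Sequent-depth ratio: y₂/y₁ = ½[√(1 + 8Fr₁²) − 1] = ½[√48.24 − 1] = 2.97.
y₂ = 2.97 × 0.0795 = 0.236 m.
V₁ = Fr₁·√(g·y₁) = 2.43×√(9.81×0.0795) = 2.15 m/s; q = V₁·y₁ = 0.171 m²/s. V₂ = q/y₂ = 0.171/0.236 = 0.722 m/s. E₁ = y₁ + V₁²/2g = 0.314 m; E₂ = y₂ + V₂²/2g = 0.263 m. ΔE = E₁ − E₂ = 0.0513 m.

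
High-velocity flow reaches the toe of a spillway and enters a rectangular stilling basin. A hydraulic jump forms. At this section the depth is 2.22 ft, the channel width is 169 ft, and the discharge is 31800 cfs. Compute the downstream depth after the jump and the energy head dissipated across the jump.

q = Q/b = 31800/169 = 188 ft²/s; V₁ = q/y₁ = 84.8 ft/s. Fr₁ = V₁/√(g·y₁) = 10.0.
Bélanger equation: y₂/y₁ = ½[√(1 + 8Fr₁²) − 1] = ½[√805.0 − 1] = 13.7.
y₂ = 13.7 × 2.22 = 30.4 ft.
V₂ = q/y₂ = 188/30.4 = 6.19 ft/s. E₁ = y₁ + V₁²/2g = 114 ft; E₂ = y₂ + V₂²/2g = 31.0 ft. ΔE = E₁ − E₂ = 82.8 ft.

y₂ = 30.4 ft; ΔE = 82.8 ft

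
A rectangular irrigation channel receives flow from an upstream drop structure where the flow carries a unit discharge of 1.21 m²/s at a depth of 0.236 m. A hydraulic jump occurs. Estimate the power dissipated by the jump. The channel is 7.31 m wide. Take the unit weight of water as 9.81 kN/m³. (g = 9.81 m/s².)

V₁ = q/y₁ = 1.21/0.236 = 5.13 m/s. Fr₁ = V₁/√(g·y₁) = 5.13/√(9.81×0.236) = 3.37.
From the momentum equation for a rectangular channel, y₂/y₁ = ½[√(1 + 8Fr₁²) − 1] = ½[√91.84 − 1] = 4.29.
y₂ = 4.29 × 0.236 = 1.01 m.
Head loss: ΔE = (y₂ − y₁)³/(4y₁y₂) = (1.01 − 0.236)³/(4×0.236×1.01) = 0.469/0.956 = 0.490 m.
Q = q·b = 1.21 × 7.31 = 8.85 m³/s. P = γ·Q·ΔE = 9.81 × 8.85 × 0.490 = 42.5 kW.

P = 42.5 kW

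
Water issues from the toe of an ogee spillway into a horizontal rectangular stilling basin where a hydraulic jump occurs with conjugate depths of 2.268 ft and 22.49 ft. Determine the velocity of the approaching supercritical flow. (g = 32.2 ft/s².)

For a rectangular channel the momentum equation gives q² = ½·g·y₁·y₂·(y₁ + y₂) = ½×32.2×2.268×22.49×24.76 = 20332.
q = √20332 = 142.6 ft²/s.
V₁ = q/y₁ = 142.6/2.268 = 62.87 ft/s.

V₁ = 62.87 ft/s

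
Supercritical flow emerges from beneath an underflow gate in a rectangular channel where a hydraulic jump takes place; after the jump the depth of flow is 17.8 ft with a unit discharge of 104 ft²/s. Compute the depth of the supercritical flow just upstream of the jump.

V₂ = q/y₂ = 104/17.8 = 5.84 ft/s; Fr₂ = V₂/√(g·y₂) = 0.244.
The Bélanger relation is symmetric: y₁/y₂ = ½[√(1 + 8Fr₂²) − 1] = ½[√1.476 − 1] = 0.108.
y₁ = 0.108 × 17.8 = 1.91 ft.

y₁ = 1.91 ft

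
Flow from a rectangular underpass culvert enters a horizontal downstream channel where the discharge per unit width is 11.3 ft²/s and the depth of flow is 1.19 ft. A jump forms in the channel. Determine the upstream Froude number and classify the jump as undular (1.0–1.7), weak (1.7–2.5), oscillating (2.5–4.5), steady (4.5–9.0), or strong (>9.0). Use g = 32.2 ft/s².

Fr₁ = 1.53; undular jump

V₁ = q/y₁ = 11.3/1.19 = 9.50 ft/s. Fr₁ = V₁/√(g·y₁) = 9.50/√(32.2×1.19) = 1.53.
Fr₁ = 1.53 lies in the undular range.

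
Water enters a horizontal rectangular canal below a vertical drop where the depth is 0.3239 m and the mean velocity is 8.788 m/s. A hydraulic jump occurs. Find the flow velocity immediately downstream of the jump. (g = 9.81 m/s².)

Fr₁ = V₁/√(g·y₁) = 8.788/√(9.81×0.3239) = 4.930.
From the momentum equation for a rectangular channel, y₂/y₁ = ½[√(1 + 8Fr₁²) − 1] = ½[√195.44 − 1] = 6.490.
y₂ = 6.490 × 0.3239 = 2.102 m.
q = V₁·y₁ = 8.788 × 0.3239 = 2.846 m²/s.
V₂ = q/y₂ = 2.846/2.102 = 1.354 m/s.

V₂ = 1.354 m/s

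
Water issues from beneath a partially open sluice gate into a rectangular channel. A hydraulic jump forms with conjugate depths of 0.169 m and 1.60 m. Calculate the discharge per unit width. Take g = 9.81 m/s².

q = 1.53 m²/s

For a rectangular channel the momentum equation gives q² = ½·g·y₁·y₂·(y₁ + y₂) = ½×9.81×0.169×1.60×1.77 = 2.35.
q = √2.35 = 1.53 m²/s.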